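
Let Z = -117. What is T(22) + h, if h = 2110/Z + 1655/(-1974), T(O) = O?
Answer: 240767/76986 ≈ 3.1274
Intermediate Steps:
h = -1452925/76986 (h = 2110/(-117) + 1655/(-1974) = 2110*(-1/117) + 1655*(-1/1974) = -2110/117 - 1655/1974 = -1452925/76986 ≈ -18.873)
T(22) + h = 22 - 1452925/76986 = 240767/76986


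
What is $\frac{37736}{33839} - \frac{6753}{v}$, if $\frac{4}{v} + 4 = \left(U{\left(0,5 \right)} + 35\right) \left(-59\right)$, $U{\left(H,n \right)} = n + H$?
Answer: $\frac{135052265033}{33839} \approx 3.991 \cdot 10^{6}$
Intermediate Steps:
$U{\left(H,n \right)} = H + n$
$v = - \frac{1}{591}$ ($v = \frac{4}{-4 + \left(\left(0 + 5\right) + 35\right) \left(-59\right)} = \frac{4}{-4 + \left(5 + 35\right) \left(-59\right)} = \frac{4}{-4 + 40 \left(-59\right)} = \frac{4}{-4 - 2360} = \frac{4}{-2364} = 4 \left(- \frac{1}{2364}\right) = - \frac{1}{591} \approx -0.001692$)
$\frac{37736}{33839} - \frac{6753}{v} = \frac{37736}{33839} - \frac{6753}{- \frac{1}{591}} = 37736 \cdot \frac{1}{33839} - -3991023 = \frac{37736}{33839} + 3991023 = \frac{135052265033}{33839}$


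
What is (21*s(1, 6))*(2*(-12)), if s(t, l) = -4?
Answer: 2016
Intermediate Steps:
(21*s(1, 6))*(2*(-12)) = (21*(-4))*(2*(-12)) = -84*(-24) = 2016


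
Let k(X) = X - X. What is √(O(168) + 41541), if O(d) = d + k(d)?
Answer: √41709 ≈ 204.23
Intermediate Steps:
k(X) = 0
O(d) = d (O(d) = d + 0 = d)
√(O(168) + 41541) = √(168 + 41541) = √41709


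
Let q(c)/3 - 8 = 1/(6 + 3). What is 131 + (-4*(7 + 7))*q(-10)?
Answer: -3695/3 ≈ -1231.7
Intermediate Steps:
q(c) = 73/3 (q(c) = 24 + 3/(6 + 3) = 24 + 3/9 = 24 + 3*(⅑) = 24 + ⅓ = 73/3)
131 + (-4*(7 + 7))*q(-10) = 131 - 4*(7 + 7)*(73/3) = 131 - 4*14*(73/3) = 131 - 56*73/3 = 131 - 4088/3 = -3695/3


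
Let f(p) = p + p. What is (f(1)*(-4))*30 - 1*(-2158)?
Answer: 1918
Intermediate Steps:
f(p) = 2*p
(f(1)*(-4))*30 - 1*(-2158) = ((2*1)*(-4))*30 - 1*(-2158) = (2*(-4))*30 + 2158 = -8*30 + 2158 = -240 + 2158 = 1918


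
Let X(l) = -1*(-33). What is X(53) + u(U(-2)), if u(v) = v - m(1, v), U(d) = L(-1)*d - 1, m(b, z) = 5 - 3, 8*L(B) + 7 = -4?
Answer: 131/4 ≈ 32.750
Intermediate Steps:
L(B) = -11/8 (L(B) = -7/8 + (⅛)*(-4) = -7/8 - ½ = -11/8)
m(b, z) = 2
X(l) = 33
U(d) = -1 - 11*d/8 (U(d) = -11*d/8 - 1 = -1 - 11*d/8)
u(v) = -2 + v (u(v) = v - 1*2 = v - 2 = -2 + v)
X(53) + u(U(-2)) = 33 + (-2 + (-1 - 11/8*(-2))) = 33 + (-2 + (-1 + 11/4)) = 33 + (-2 + 7/4) = 33 - ¼ = 131/4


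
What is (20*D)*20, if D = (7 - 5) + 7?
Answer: 3600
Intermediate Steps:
D = 9 (D = 2 + 7 = 9)
(20*D)*20 = (20*9)*20 = 180*20 = 3600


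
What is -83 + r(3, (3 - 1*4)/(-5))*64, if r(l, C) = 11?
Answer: 621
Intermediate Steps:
-83 + r(3, (3 - 1*4)/(-5))*64 = -83 + 11*64 = -83 + 704 = 621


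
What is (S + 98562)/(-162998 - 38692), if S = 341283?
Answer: -29323/13446 ≈ -2.1808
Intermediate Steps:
(S + 98562)/(-162998 - 38692) = (341283 + 98562)/(-162998 - 38692) = 439845/(-201690) = 439845*(-1/201690) = -29323/13446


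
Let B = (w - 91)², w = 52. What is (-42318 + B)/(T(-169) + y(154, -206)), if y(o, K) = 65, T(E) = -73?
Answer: 40797/8 ≈ 5099.6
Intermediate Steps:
B = 1521 (B = (52 - 91)² = (-39)² = 1521)
(-42318 + B)/(T(-169) + y(154, -206)) = (-42318 + 1521)/(-73 + 65) = -40797/(-8) = -40797*(-⅛) = 40797/8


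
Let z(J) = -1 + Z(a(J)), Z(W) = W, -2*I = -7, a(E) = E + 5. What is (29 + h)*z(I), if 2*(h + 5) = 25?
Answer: 1095/4 ≈ 273.75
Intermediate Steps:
a(E) = 5 + E
I = 7/2 (I = -½*(-7) = 7/2 ≈ 3.5000)
h = 15/2 (h = -5 + (½)*25 = -5 + 25/2 = 15/2 ≈ 7.5000)
z(J) = 4 + J (z(J) = -1 + (5 + J) = 4 + J)
(29 + h)*z(I) = (29 + 15/2)*(4 + 7/2) = (73/2)*(15/2) = 1095/4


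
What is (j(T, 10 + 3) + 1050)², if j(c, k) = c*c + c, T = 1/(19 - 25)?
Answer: 1428462025/1296 ≈ 1.1022e+6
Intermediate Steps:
T = -⅙ (T = 1/(-6) = -⅙ ≈ -0.16667)
j(c, k) = c + c² (j(c, k) = c² + c = c + c²)
(j(T, 10 + 3) + 1050)² = (-(1 - ⅙)/6 + 1050)² = (-⅙*⅚ + 1050)² = (-5/36 + 1050)² = (37795/36)² = 1428462025/1296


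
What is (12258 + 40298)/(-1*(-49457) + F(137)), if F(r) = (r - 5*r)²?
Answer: 52556/349761 ≈ 0.15026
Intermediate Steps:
F(r) = 16*r² (F(r) = (-4*r)² = 16*r²)
(12258 + 40298)/(-1*(-49457) + F(137)) = (12258 + 40298)/(-1*(-49457) + 16*137²) = 52556/(49457 + 16*18769) = 52556/(49457 + 300304) = 52556/349761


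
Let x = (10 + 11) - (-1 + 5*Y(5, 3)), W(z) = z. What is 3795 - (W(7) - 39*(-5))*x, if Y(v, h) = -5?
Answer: -5699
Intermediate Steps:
x = 47 (x = (10 + 11) - (-1 + 5*(-5)) = 21 - (-1 - 25) = 21 - 1*(-26) = 21 + 26 = 47)
3795 - (W(7) - 39*(-5))*x = 3795 - (7 - 39*(-5))*47 = 3795 - (7 + 195)*47 = 3795 - 202*47 = 3795 - 1*9494 = 3795 - 9494 = -5699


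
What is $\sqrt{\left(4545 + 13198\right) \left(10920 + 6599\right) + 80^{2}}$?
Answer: $\sqrt{310846017} \approx 17631.0$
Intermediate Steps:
$\sqrt{\left(4545 + 13198\right) \left(10920 + 6599\right) + 80^{2}} = \sqrt{17743 \cdot 17519 + 6400} = \sqrt{310839617 + 6400} = \sqrt{310846017}$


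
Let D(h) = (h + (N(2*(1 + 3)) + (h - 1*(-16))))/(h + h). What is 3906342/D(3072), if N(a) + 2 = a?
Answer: 12000282624/3083 ≈ 3.8924e+6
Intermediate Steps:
N(a) = -2 + a
D(h) = (22 + 2*h)/(2*h) (D(h) = (h + ((-2 + 2*(1 + 3)) + (h - 1*(-16))))/(h + h) = (h + ((-2 + 2*4) + (h + 16)))/((2*h)) = (h + ((-2 + 8) + (16 + h)))*(1/(2*h)) = (h + (6 + (16 + h)))*(1/(2*h)) = (h + (22 + h))*(1/(2*h)) = (22 + 2*h)*(1/(2*h)) = (22 + 2*h)/(2*h))
3906342/D(3072) = 3906342/(((11 + 3072)/3072)) = 3906342/(((1/3072)*3083)) = 3906342/(3083/3072) = 3906342*(3072/3083) = 12000282624/3083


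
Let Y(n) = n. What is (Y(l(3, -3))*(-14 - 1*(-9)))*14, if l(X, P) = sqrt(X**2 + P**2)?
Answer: -210*sqrt(2) ≈ -296.98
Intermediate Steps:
l(X, P) = sqrt(P**2 + X**2)
(Y(l(3, -3))*(-14 - 1*(-9)))*14 = (sqrt((-3)**2 + 3**2)*(-14 - 1*(-9)))*14 = (sqrt(9 + 9)*(-14 + 9))*14 = (sqrt(18)*(-5))*14 = ((3*sqrt(2))*(-5))*14 = -15*sqrt(2)*14 = -210*sqrt(2)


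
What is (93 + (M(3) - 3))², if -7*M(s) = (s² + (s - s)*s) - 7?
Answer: 394384/49 ≈ 8048.7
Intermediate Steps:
M(s) = 1 - s²/7 (M(s) = -((s² + (s - s)*s) - 7)/7 = -((s² + 0*s) - 7)/7 = -((s² + 0) - 7)/7 = -(s² - 7)/7 = -(-7 + s²)/7 = 1 - s²/7)
(93 + (M(3) - 3))² = (93 + ((1 - ⅐*3²) - 3))² = (93 + ((1 - ⅐*9) - 3))² = (93 + ((1 - 9/7) - 3))² = (93 + (-2/7 - 3))² = (93 - 23/7)² = (628/7)² = 394384/49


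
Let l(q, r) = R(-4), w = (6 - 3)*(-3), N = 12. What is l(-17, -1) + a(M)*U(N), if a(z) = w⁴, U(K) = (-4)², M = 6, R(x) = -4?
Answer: 104972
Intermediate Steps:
w = -9 (w = 3*(-3) = -9)
U(K) = 16
a(z) = 6561 (a(z) = (-9)⁴ = 6561)
l(q, r) = -4
l(-17, -1) + a(M)*U(N) = -4 + 6561*16 = -4 + 104976 = 104972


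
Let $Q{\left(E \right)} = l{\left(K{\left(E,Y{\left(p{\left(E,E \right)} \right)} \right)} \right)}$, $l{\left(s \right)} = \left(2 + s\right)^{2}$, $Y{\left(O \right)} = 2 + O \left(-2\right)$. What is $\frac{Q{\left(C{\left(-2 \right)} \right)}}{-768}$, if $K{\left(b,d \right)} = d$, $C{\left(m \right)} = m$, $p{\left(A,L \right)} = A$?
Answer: $- \frac{1}{12} \approx -0.083333$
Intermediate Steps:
$Y{\left(O \right)} = 2 - 2 O$
$Q{\left(E \right)} = \left(4 - 2 E\right)^{2}$ ($Q{\left(E \right)} = \left(2 - \left(-2 + 2 E\right)\right)^{2} = \left(4 - 2 E\right)^{2}$)
$\frac{Q{\left(C{\left(-2 \right)} \right)}}{-768} = \frac{4 \left(-2 - 2\right)^{2}}{-768} = 4 \left(-4\right)^{2} \left(- \frac{1}{768}\right) = 4 \cdot 16 \left(- \frac{1}{768}\right) = 64 \left(- \frac{1}{768}\right) = - \frac{1}{12}$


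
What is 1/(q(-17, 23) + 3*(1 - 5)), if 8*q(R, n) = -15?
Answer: -8/111 ≈ -0.072072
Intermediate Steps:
q(R, n) = -15/8 (q(R, n) = (⅛)*(-15) = -15/8)
1/(q(-17, 23) + 3*(1 - 5)) = 1/(-15/8 + 3*(1 - 5)) = 1/(-15/8 + 3*(-4)) = 1/(-15/8 - 12) = 1/(-111/8) = -8/111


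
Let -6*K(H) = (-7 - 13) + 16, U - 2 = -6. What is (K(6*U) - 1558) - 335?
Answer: -5677/3 ≈ -1892.3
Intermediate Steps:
U = -4 (U = 2 - 6 = -4)
K(H) = ⅔ (K(H) = -((-7 - 13) + 16)/6 = -(-20 + 16)/6 = -⅙*(-4) = ⅔)
(K(6*U) - 1558) - 335 = (⅔ - 1558) - 335 = -4672/3 - 335 = -5677/3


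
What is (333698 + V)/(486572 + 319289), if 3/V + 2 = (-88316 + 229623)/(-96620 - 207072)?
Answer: 249835778242/603340877951 ≈ 0.41409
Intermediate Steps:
V = -911076/748691 (V = 3/(-2 + (-88316 + 229623)/(-96620 - 207072)) = 3/(-2 + 141307/(-303692)) = 3/(-2 + 141307*(-1/303692)) = 3/(-2 - 141307/303692) = 3/(-748691/303692) = 3*(-303692/748691) = -911076/748691 ≈ -1.2169)
(333698 + V)/(486572 + 319289) = (333698 - 911076/748691)/(486572 + 319289) = (249835778242/748691)/805861 = (249835778242/748691)*(1/805861) = 249835778242/603340877951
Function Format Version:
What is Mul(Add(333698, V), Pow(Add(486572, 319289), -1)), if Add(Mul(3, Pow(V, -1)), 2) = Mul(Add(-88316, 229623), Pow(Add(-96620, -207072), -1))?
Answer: Rational(249835778242, 603340877951) ≈ 0.41409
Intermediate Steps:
V = Rational(-911076, 748691) (V = Mul(3, Pow(Add(-2, Mul(Add(-88316, 229623), Pow(Add(-96620, -207072), -1))), -1)) = Mul(3, Pow(Add(-2, Mul(141307, Pow(-303692, -1))), -1)) = Mul(3, Pow(Add(-2, Mul(141307, Rational(-1, 303692))), -1)) = Mul(3, Pow(Add(-2, Rational(-141307, 303692)), -1)) = Mul(3, Pow(Rational(-748691, 303692), -1)) = Mul(3, Rational(-303692, 748691)) = Rational(-911076, 748691) ≈ -1.2169)
Mul(Add(333698, V), Pow(Add(486572, 319289), -1)) = Mul(Add(333698, Rational(-911076, 748691)), Pow(Add(486572, 319289), -1)) = Mul(Rational(249835778242, 748691), Pow(805861, -1)) = Mul(Rational(249835778242, 748691), Rational(1, 805861)) = Rational(249835778242, 603340877951)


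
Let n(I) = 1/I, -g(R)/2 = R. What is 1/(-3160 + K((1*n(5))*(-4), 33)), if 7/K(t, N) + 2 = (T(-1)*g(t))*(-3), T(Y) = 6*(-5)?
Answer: -142/448713 ≈ -0.00031646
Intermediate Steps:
g(R) = -2*R
T(Y) = -30
K(t, N) = 7/(-2 - 180*t) (K(t, N) = 7/(-2 - (-60)*t*(-3)) = 7/(-2 + (60*t)*(-3)) = 7/(-2 - 180*t))
1/(-3160 + K((1*n(5))*(-4), 33)) = 1/(-3160 + 7/(2*(-1 - 90*1/5*(-4)))) = 1/(-3160 + 7/(2*(-1 - 90*1*(⅕)*(-4)))) = 1/(-3160 + 7/(2*(-1 - 18*(-4)))) = 1/(-3160 + 7/(2*(-1 - 90*(-⅘)))) = 1/(-3160 + 7/(2*(-1 + 72))) = 1/(-3160 + (7/2)/71) = 1/(-3160 + (7/2)*(1/71)) = 1/(-3160 + 7/142) = 1/(-448713/142) = -142/448713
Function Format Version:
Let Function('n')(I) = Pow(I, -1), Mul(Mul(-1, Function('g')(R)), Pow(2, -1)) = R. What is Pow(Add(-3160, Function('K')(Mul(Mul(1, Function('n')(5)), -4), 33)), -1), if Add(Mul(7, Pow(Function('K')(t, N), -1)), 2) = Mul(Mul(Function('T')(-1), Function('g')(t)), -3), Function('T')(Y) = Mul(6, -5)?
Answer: Rational(-142, 448713) ≈ -0.00031646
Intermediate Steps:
Function('g')(R) = Mul(-2, R)
Function('T')(Y) = -30
Function('K')(t, N) = Mul(7, Pow(Add(-2, Mul(-180, t)), -1)) (Function('K')(t, N) = Mul(7, Pow(Add(-2, Mul(Mul(-30, Mul(-2, t)), -3)), -1)) = Mul(7, Pow(Add(-2, Mul(Mul(60, t), -3)), -1)) = Mul(7, Pow(Add(-2, Mul(-180, t)), -1)))
Pow(Add(-3160, Function('K')(Mul(Mul(1, Function('n')(5)), -4), 33)), -1) = Pow(Add(-3160, Mul(Rational(7, 2), Pow(Add(-1, Mul(-90, Mul(Mul(1, Pow(5, -1)), -4))), -1))), -1) = Pow(Add(-3160, Mul(Rational(7, 2), Pow(Add(-1, Mul(-90, Mul(Mul(1, Rational(1, 5)), -4))), -1))), -1) = Pow(Add(-3160, Mul(Rational(7, 2), Pow(Add(-1, Mul(-90, Mul(Rational(1, 5), -4))), -1))), -1) = Pow(Add(-3160, Mul(Rational(7, 2), Pow(Add(-1, Mul(-90, Rational(-4, 5))), -1))), -1) = Pow(Add(-3160, Mul(Rational(7, 2), Pow(Add(-1, 72), -1))), -1) = Pow(Add(-3160, Mul(Rational(7, 2), Pow(71, -1))), -1) = Pow(Add(-3160, Mul(Rational(7, 2), Rational(1, 71))), -1) = Pow(Add(-3160, Rational(7, 142)), -1) = Pow(Rational(-448713, 142), -1) = Rational(-142, 448713)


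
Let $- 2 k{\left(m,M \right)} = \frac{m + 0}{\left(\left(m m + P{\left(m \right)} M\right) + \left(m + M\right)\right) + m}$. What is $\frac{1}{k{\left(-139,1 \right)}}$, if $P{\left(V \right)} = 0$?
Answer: $\frac{38088}{139} \approx 274.01$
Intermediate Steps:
$k{\left(m,M \right)} = - \frac{m}{2 \left(M + m^{2} + 2 m\right)}$ ($k{\left(m,M \right)} = - \frac{\left(m + 0\right) \frac{1}{\left(\left(m m + 0 M\right) + \left(m + M\right)\right) + m}}{2} = - \frac{m \frac{1}{\left(\left(m^{2} + 0\right) + \left(M + m\right)\right) + m}}{2} = - \frac{m \frac{1}{\left(m^{2} + \left(M + m\right)\right) + m}}{2} = - \frac{m \frac{1}{\left(M + m + m^{2}\right) + m}}{2} = - \frac{m \frac{1}{M + m^{2} + 2 m}}{2} = - \frac{m}{2 \left(M + m^{2} + 2 m\right)}$)
$\frac{1}{k{\left(-139,1 \right)}} = \frac{1}{\left(-1\right) \left(-139\right) \frac{1}{2 \cdot 1 + 2 \left(-139\right)^{2} + 4 \left(-139\right)}} = \frac{1}{\left(-1\right) \left(-139\right) \frac{1}{2 + 2 \cdot 19321 - 556}} = \frac{1}{\left(-1\right) \left(-139\right) \frac{1}{2 + 38642 - 556}} = \frac{1}{\left(-1\right) \left(-139\right) \frac{1}{38088}} = \frac{1}{\frac{139}{38088}} = \frac{38088}{139}$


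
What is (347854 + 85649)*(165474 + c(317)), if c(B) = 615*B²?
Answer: 26862537500127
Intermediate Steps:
(347854 + 85649)*(165474 + c(317)) = (347854 + 85649)*(165474 + 615*317²) = 433503*(165474 + 615*100489) = 433503*(165474 + 61800735) = 433503*61966209 = 26862537500127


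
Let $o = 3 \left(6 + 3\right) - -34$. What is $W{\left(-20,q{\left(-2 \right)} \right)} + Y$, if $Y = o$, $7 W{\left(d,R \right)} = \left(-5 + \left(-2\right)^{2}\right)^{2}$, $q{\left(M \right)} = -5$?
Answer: $\frac{428}{7} \approx 61.143$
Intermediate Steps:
$W{\left(d,R \right)} = \frac{1}{7}$ ($W{\left(d,R \right)} = \frac{\left(-5 + \left(-2\right)^{2}\right)^{2}}{7} = \frac{\left(-5 + 4\right)^{2}}{7} = \frac{\left(-1\right)^{2}}{7} = \frac{1}{7} \cdot 1 = \frac{1}{7}$)
$o = 61$ ($o = 3 \cdot 9 + 34 = 27 + 34 = 61$)
$Y = 61$
$W{\left(-20,q{\left(-2 \right)} \right)} + Y = \frac{1}{7} + 61 = \frac{428}{7}$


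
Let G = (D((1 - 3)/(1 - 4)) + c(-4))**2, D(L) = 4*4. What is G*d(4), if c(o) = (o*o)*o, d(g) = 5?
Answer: 11520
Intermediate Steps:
D(L) = 16
c(o) = o**3 (c(o) = o**2*o = o**3)
G = 2304 (G = (16 + (-4)**3)**2 = (16 - 64)**2 = (-48)**2 = 2304)
G*d(4) = 2304*5 = 11520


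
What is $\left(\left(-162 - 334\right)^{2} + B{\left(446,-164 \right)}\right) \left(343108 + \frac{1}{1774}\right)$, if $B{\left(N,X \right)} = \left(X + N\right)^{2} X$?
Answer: $- \frac{3894269301070280}{887} \approx -4.3904 \cdot 10^{12}$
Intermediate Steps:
$B{\left(N,X \right)} = X \left(N + X\right)^{2}$ ($B{\left(N,X \right)} = \left(N + X\right)^{2} X = X \left(N + X\right)^{2}$)
$\left(\left(-162 - 334\right)^{2} + B{\left(446,-164 \right)}\right) \left(343108 + \frac{1}{1774}\right) = \left(\left(-162 - 334\right)^{2} - 164 \left(446 - 164\right)^{2}\right) \left(343108 + \frac{1}{1774}\right) = \left(\left(-496\right)^{2} - 164 \cdot 282^{2}\right) \left(343108 + \frac{1}{1774}\right) = \left(246016 - 13041936\right) \frac{608673593}{1774} = \left(-12795920\right) \frac{608673593}{1774} = - \frac{3894269301070280}{887}$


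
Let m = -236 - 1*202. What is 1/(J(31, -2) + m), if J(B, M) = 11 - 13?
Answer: -1/440 ≈ -0.0022727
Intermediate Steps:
m = -438 (m = -236 - 202 = -438)
J(B, M) = -2
1/(J(31, -2) + m) = 1/(-2 - 438) = 1/(-440) = -1/440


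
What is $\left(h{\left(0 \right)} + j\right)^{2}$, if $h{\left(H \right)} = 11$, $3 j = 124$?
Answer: $\frac{24649}{9} \approx 2738.8$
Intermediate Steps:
$j = \frac{124}{3}$ ($j = \frac{1}{3} \cdot 124 = \frac{124}{3} \approx 41.333$)
$\left(h{\left(0 \right)} + j\right)^{2} = \left(11 + \frac{124}{3}\right)^{2} = \left(\frac{157}{3}\right)^{2} = \frac{24649}{9}$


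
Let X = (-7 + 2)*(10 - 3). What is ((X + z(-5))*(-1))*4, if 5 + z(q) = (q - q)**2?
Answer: 160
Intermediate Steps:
z(q) = -5 (z(q) = -5 + (q - q)**2 = -5 + 0**2 = -5 + 0 = -5)
X = -35 (X = -5*7 = -35)
((X + z(-5))*(-1))*4 = ((-35 - 5)*(-1))*4 = -40*(-1)*4 = 40*4 = 160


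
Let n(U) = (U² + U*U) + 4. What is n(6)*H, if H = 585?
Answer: 44460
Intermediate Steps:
n(U) = 4 + 2*U² (n(U) = (U² + U²) + 4 = 2*U² + 4 = 4 + 2*U²)
n(6)*H = (4 + 2*6²)*585 = (4 + 2*36)*585 = (4 + 72)*585 = 76*585 = 44460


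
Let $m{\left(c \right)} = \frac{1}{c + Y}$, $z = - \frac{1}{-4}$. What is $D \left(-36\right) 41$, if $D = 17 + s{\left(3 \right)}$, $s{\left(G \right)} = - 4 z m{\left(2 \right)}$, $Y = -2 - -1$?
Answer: $-23616$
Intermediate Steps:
$Y = -1$ ($Y = -2 + 1 = -1$)
$z = \frac{1}{4}$ ($z = \left(-1\right) \left(- \frac{1}{4}\right) = \frac{1}{4} \approx 0.25$)
$m{\left(c \right)} = \frac{1}{-1 + c}$ ($m{\left(c \right)} = \frac{1}{c - 1} = \frac{1}{-1 + c}$)
$s{\left(G \right)} = -1$ ($s{\left(G \right)} = \frac{\left(-4\right) \frac{1}{4}}{-1 + 2} = - 1^{-1} = \left(-1\right) 1 = -1$)
$D = 16$ ($D = 17 - 1 = 16$)
$D \left(-36\right) 41 = 16 \left(-36\right) 41 = \left(-576\right) 41 = -23616$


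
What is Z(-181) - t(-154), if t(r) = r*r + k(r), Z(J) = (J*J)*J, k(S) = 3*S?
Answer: -5952995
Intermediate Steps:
Z(J) = J³ (Z(J) = J²*J = J³)
t(r) = r² + 3*r (t(r) = r*r + 3*r = r² + 3*r)
Z(-181) - t(-154) = (-181)³ - (-154)*(3 - 154) = -5929741 - (-154)*(-151) = -5929741 - 1*23254 = -5929741 - 23254 = -5952995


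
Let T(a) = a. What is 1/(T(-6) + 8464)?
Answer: 1/8458 ≈ 0.00011823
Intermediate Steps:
1/(T(-6) + 8464) = 1/(-6 + 8464) = 1/8458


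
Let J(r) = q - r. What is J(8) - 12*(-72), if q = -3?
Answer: 853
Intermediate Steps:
J(r) = -3 - r
J(8) - 12*(-72) = (-3 - 1*8) - 12*(-72) = (-3 - 8) + 864 = -11 + 864 = 853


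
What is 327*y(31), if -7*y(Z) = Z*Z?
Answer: -314247/7 ≈ -44892.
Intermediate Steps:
y(Z) = -Z**2/7 (y(Z) = -Z*Z/7 = -Z**2/7)
327*y(31) = 327*(-1/7*31**2) = 327*(-1/7*961) = 327*(-961/7) = -314247/7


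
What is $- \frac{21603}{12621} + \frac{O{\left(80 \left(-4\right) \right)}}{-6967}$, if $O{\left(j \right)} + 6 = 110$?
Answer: $- \frac{50606895}{29310169} \approx -1.7266$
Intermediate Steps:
$O{\left(j \right)} = 104$ ($O{\left(j \right)} = -6 + 110 = 104$)
$- \frac{21603}{12621} + \frac{O{\left(80 \left(-4\right) \right)}}{-6967} = - \frac{21603}{12621} + \frac{104}{-6967} = \left(-21603\right) \frac{1}{12621} + 104 \left(- \frac{1}{6967}\right) = - \frac{7201}{4207} - \frac{104}{6967} = - \frac{50606895}{29310169}$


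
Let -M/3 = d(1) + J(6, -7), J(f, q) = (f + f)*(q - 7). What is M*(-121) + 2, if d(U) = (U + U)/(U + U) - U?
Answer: -60982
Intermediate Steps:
J(f, q) = 2*f*(-7 + q) (J(f, q) = (2*f)*(-7 + q) = 2*f*(-7 + q))
d(U) = 1 - U (d(U) = (2*U)/((2*U)) - U = (2*U)*(1/(2*U)) - U = 1 - U)
M = 504 (M = -3*((1 - 1*1) + 2*6*(-7 - 7)) = -3*((1 - 1) + 2*6*(-14)) = -3*(0 - 168) = -3*(-168) = 504)
M*(-121) + 2 = 504*(-121) + 2 = -60984 + 2 = -60982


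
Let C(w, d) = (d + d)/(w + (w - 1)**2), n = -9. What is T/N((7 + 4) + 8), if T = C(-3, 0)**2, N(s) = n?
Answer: 0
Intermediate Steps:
N(s) = -9
C(w, d) = 2*d/(w + (-1 + w)**2) (C(w, d) = (2*d)/(w + (-1 + w)**2) = 2*d/(w + (-1 + w)**2))
T = 0 (T = (2*0/(-3 + (-1 - 3)**2))**2 = (2*0/(-3 + (-4)**2))**2 = (2*0/(-3 + 16))**2 = (2*0/13)**2 = (2*0*(1/13))**2 = 0**2 = 0)
T/N((7 + 4) + 8) = 0/(-9) = 0*(-1/9) = 0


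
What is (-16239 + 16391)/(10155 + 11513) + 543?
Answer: 2941469/5417 ≈ 543.01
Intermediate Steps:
(-16239 + 16391)/(10155 + 11513) + 543 = 152/21668 + 543 = 152*(1/21668) + 543 = 38/5417 + 543 = 2941469/5417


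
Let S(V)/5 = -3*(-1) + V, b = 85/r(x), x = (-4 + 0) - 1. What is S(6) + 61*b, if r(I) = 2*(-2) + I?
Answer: -4780/9 ≈ -531.11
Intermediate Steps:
x = -5 (x = -4 - 1 = -5)
r(I) = -4 + I
b = -85/9 (b = 85/(-4 - 5) = 85/(-9) = 85*(-⅑) = -85/9 ≈ -9.4444)
S(V) = 15 + 5*V (S(V) = 5*(-3*(-1) + V) = 5*(3 + V) = 15 + 5*V)
S(6) + 61*b = (15 + 5*6) + 61*(-85/9) = (15 + 30) - 5185/9 = 45 - 5185/9 = -4780/9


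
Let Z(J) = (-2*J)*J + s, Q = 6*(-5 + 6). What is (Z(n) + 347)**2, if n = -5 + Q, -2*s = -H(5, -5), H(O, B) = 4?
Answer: 120409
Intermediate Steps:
s = 2 (s = -(-1)*4/2 = -1/2*(-4) = 2)
Q = 6 (Q = 6*1 = 6)
n = 1 (n = -5 + 6 = 1)
Z(J) = 2 - 2*J**2 (Z(J) = (-2*J)*J + 2 = -2*J**2 + 2 = 2 - 2*J**2)
(Z(n) + 347)**2 = ((2 - 2*1**2) + 347)**2 = ((2 - 2*1) + 347)**2 = ((2 - 2) + 347)**2 = (0 + 347)**2 = 347**2 = 120409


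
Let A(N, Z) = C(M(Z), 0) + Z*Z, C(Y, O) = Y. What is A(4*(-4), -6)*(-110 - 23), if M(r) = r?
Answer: -3990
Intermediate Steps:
A(N, Z) = Z + Z² (A(N, Z) = Z + Z*Z = Z + Z²)
A(4*(-4), -6)*(-110 - 23) = (-6*(1 - 6))*(-110 - 23) = -6*(-5)*(-133) = 30*(-133) = -3990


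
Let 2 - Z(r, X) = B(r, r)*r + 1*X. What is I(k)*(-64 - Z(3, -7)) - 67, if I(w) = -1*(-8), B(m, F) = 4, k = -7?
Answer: -555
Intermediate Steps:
Z(r, X) = 2 - X - 4*r (Z(r, X) = 2 - (4*r + 1*X) = 2 - (4*r + X) = 2 - (X + 4*r) = 2 + (-X - 4*r) = 2 - X - 4*r)
I(w) = 8
I(k)*(-64 - Z(3, -7)) - 67 = 8*(-64 - (2 - 1*(-7) - 4*3)) - 67 = 8*(-64 - (2 + 7 - 12)) - 67 = 8*(-64 - 1*(-3)) - 67 = 8*(-64 + 3) - 67 = 8*(-61) - 67 = -488 - 67 = -555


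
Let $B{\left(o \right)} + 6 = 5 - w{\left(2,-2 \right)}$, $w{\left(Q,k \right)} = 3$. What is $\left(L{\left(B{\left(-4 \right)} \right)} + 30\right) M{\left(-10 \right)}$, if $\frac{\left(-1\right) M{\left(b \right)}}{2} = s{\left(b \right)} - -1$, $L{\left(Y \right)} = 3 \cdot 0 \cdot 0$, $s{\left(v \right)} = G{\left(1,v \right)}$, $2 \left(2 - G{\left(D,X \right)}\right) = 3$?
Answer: $-90$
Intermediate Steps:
$G{\left(D,X \right)} = \frac{1}{2}$ ($G{\left(D,X \right)} = 2 - \frac{3}{2} = \frac{1}{2}$)
$s{\left(v \right)} = \frac{1}{2}$
$B{\left(o \right)} = -4$ ($B{\left(o \right)} = -6 + \left(5 - 3\right) = -6 + 2 = -4$)
$L{\left(Y \right)} = 0$ ($L{\left(Y \right)} = 0 \cdot 0 = 0$)
$M{\left(b \right)} = -3$ ($M{\left(b \right)} = - 2 \left(\frac{1}{2} - -1\right) = - 2 \left(\frac{1}{2} + 1\right) = \left(-2\right) \frac{3}{2} = -3$)
$\left(L{\left(B{\left(-4 \right)} \right)} + 30\right) M{\left(-10 \right)} = \left(0 + 30\right) \left(-3\right) = 30 \left(-3\right) = -90$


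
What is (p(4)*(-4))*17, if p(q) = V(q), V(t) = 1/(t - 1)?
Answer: -68/3 ≈ -22.667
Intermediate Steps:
V(t) = 1/(-1 + t)
p(q) = 1/(-1 + q)
(p(4)*(-4))*17 = (-4/(-1 + 4))*17 = (-4/3)*17 = ((1/3)*(-4))*17 = -4/3*17 = -68/3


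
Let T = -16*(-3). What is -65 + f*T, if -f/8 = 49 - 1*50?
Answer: 319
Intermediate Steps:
f = 8 (f = -8*(49 - 1*50) = -8*(49 - 50) = -8*(-1) = 8)
T = 48
-65 + f*T = -65 + 8*48 = -65 + 384 = 319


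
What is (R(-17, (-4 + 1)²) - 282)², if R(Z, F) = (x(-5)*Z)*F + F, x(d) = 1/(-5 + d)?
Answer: 6640929/100 ≈ 66409.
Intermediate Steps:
R(Z, F) = F - F*Z/10 (R(Z, F) = (Z/(-5 - 5))*F + F = (Z/(-10))*F + F = (-Z/10)*F + F = -F*Z/10 + F = F - F*Z/10)
(R(-17, (-4 + 1)²) - 282)² = ((-4 + 1)²*(10 - 1*(-17))/10 - 282)² = ((⅒)*(-3)²*(10 + 17) - 282)² = ((⅒)*9*27 - 282)² = (243/10 - 282)² = (-2577/10)² = 6640929/100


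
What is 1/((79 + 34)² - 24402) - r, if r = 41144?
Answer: -478628153/11633 ≈ -41144.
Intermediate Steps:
1/((79 + 34)² - 24402) - r = 1/((79 + 34)² - 24402) - 1*41144 = 1/(113² - 24402) - 41144 = 1/(12769 - 24402) - 41144 = 1/(-11633) - 41144 = -1/11633 - 41144 = -478628153/11633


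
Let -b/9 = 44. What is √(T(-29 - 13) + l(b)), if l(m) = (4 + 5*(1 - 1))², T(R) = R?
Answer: I*√26 ≈ 5.099*I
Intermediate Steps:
b = -396 (b = -9*44 = -396)
l(m) = 16 (l(m) = (4 + 5*0)² = (4 + 0)² = 4² = 16)
√(T(-29 - 13) + l(b)) = √((-29 - 13) + 16) = √(-42 + 16) = √(-26) = I*√26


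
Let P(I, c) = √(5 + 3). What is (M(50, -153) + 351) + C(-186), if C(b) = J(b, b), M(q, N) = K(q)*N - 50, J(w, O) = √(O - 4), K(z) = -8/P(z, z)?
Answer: 301 + 306*√2 + I*√190 ≈ 733.75 + 13.784*I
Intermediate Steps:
P(I, c) = 2*√2 (P(I, c) = √8 = 2*√2)
K(z) = -2*√2 (K(z) = -8*√2/4 = -2*√2)
J(w, O) = √(-4 + O)
M(q, N) = -50 - 2*N*√2 (M(q, N) = (-2*√2)*N - 50 = -2*N*√2 - 50 = -50 - 2*N*√2)
C(b) = √(-4 + b)
(M(50, -153) + 351) + C(-186) = ((-50 - 2*(-153)*√2) + 351) + √(-4 - 186) = ((-50 + 306*√2) + 351) + √(-190) = (301 + 306*√2) + I*√190 = 301 + 306*√2 + I*√190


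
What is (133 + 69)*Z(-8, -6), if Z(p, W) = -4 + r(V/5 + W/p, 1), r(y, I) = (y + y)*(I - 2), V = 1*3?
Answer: -6767/5 ≈ -1353.4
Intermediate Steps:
V = 3
r(y, I) = 2*y*(-2 + I) (r(y, I) = (2*y)*(-2 + I) = 2*y*(-2 + I))
Z(p, W) = -26/5 - 2*W/p (Z(p, W) = -4 + 2*(3/5 + W/p)*(-2 + 1) = -4 + 2*(3*(1/5) + W/p)*(-1) = -4 + 2*(3/5 + W/p)*(-1) = -4 + (-6/5 - 2*W/p) = -26/5 - 2*W/p)
(133 + 69)*Z(-8, -6) = (133 + 69)*(-26/5 - 2*(-6)/(-8)) = 202*(-26/5 - 2*(-6)*(-1/8)) = 202*(-26/5 - 3/2) = 202*(-67/10) = -6767/5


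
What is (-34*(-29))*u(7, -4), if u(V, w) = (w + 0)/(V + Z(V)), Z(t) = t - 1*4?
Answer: -1972/5 ≈ -394.40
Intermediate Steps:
Z(t) = -4 + t (Z(t) = t - 4 = -4 + t)
u(V, w) = w/(-4 + 2*V) (u(V, w) = (w + 0)/(V + (-4 + V)) = w/(-4 + 2*V))
(-34*(-29))*u(7, -4) = (-34*(-29))*((1/2)*(-4)/(-2 + 7)) = 986*((1/2)*(-4)/5) = 986*((1/2)*(-4)*(1/5)) = 986*(-2/5) = -1972/5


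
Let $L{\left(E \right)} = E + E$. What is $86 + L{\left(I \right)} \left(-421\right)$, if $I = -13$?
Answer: $11032$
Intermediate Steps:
$L{\left(E \right)} = 2 E$
$86 + L{\left(I \right)} \left(-421\right) = 86 + 2 \left(-13\right) \left(-421\right) = 86 - -10946 = 86 + 10946 = 11032$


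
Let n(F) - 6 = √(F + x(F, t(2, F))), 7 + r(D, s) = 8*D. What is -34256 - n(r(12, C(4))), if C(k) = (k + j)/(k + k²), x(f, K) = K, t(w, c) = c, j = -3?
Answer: -34262 - √178 ≈ -34275.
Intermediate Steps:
C(k) = (-3 + k)/(k + k²) (C(k) = (k - 3)/(k + k²) = (-3 + k)/(k + k²))
r(D, s) = -7 + 8*D
n(F) = 6 + √2*√F (n(F) = 6 + √(F + F) = 6 + √(2*F) = 6 + √2*√F)
-34256 - n(r(12, C(4))) = -34256 - (6 + √2*√(-7 + 8*12)) = -34256 - (6 + √2*√(-7 + 96)) = -34256 - (6 + √2*√89) = -34256 - (6 + √178) = -34256 + (-6 - √178) = -34262 - √178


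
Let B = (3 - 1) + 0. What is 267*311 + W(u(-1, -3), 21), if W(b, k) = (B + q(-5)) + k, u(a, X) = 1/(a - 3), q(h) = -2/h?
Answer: 415302/5 ≈ 83060.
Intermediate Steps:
u(a, X) = 1/(-3 + a)
B = 2 (B = 2 + 0 = 2)
W(b, k) = 12/5 + k (W(b, k) = (2 - 2/(-5)) + k = (2 - 2*(-1/5)) + k = (2 + 2/5) + k = 12/5 + k)
267*311 + W(u(-1, -3), 21) = 267*311 + (12/5 + 21) = 83037 + 117/5 = 415302/5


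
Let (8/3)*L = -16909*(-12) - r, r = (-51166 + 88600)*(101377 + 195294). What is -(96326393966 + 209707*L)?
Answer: 3492928361609149/4 ≈ 8.7323e+14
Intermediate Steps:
r = 11105582214 (r = 37434*296671 = 11105582214)
L = -16658068959/4 (L = 3*(-16909*(-12) - 1*11105582214)/8 = 3*(202908 - 11105582214)/8 = (3/8)*(-11105379306) = -16658068959/4 ≈ -4.1645e+9)
-(96326393966 + 209707*L) = -209707/(1/(459338 - 16658068959/4)) = -209707/(1/(-16656231607/4)) = -209707/(-4/16656231607) = -209707*(-16656231607/4) = 3492928361609149/4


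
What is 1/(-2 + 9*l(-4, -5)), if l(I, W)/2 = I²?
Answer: 1/286 ≈ 0.0034965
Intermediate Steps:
l(I, W) = 2*I²
1/(-2 + 9*l(-4, -5)) = 1/(-2 + 9*(2*(-4)²)) = 1/(-2 + 9*(2*16)) = 1/(-2 + 9*32) = 1/(-2 + 288) = 1/286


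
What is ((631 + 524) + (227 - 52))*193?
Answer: 256690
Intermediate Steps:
((631 + 524) + (227 - 52))*193 = (1155 + 175)*193 = 1330*193 = 256690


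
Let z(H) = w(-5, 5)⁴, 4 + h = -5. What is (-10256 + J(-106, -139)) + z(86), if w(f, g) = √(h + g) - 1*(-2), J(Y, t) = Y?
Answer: -10426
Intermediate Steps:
h = -9 (h = -4 - 5 = -9)
w(f, g) = 2 + √(-9 + g) (w(f, g) = √(-9 + g) - 1*(-2) = √(-9 + g) + 2 = 2 + √(-9 + g))
z(H) = (2 + 2*I)⁴ (z(H) = (2 + √(-9 + 5))⁴ = (2 + √(-4))⁴ = (2 + 2*I)⁴)
(-10256 + J(-106, -139)) + z(86) = (-10256 - 106) - 64 = -10362 - 64 = -10426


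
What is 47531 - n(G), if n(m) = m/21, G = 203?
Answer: 142564/3 ≈ 47521.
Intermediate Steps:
n(m) = m/21 (n(m) = m*(1/21) = m/21)
47531 - n(G) = 47531 - 203/21 = 47531 - 1*29/3 = 47531 - 29/3 = 142564/3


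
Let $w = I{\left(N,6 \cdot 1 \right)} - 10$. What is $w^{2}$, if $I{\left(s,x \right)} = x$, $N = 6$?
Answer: $16$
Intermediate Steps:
$w = -4$ ($w = 6 \cdot 1 - 10 = 6 - 10 = -4$)
$w^{2} = \left(-4\right)^{2} = 16$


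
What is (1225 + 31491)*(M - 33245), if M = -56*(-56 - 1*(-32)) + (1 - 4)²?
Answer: -1043378672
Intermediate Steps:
M = 1353 (M = -56*(-56 + 32) + (-3)² = -56*(-24) + 9 = 1344 + 9 = 1353)
(1225 + 31491)*(M - 33245) = (1225 + 31491)*(1353 - 33245) = 32716*(-31892) = -1043378672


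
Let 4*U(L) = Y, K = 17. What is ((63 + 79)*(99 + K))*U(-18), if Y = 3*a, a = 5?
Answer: 61770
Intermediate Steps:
Y = 15 (Y = 3*5 = 15)
U(L) = 15/4 (U(L) = (¼)*15 = 15/4)
((63 + 79)*(99 + K))*U(-18) = ((63 + 79)*(99 + 17))*(15/4) = (142*116)*(15/4) = 16472*(15/4) = 61770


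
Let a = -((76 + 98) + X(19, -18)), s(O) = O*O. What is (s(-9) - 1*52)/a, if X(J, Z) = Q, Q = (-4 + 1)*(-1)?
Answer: -29/177 ≈ -0.16384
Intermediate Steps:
Q = 3 (Q = -3*(-1) = 3)
X(J, Z) = 3
s(O) = O**2
a = -177 (a = -((76 + 98) + 3) = -(174 + 3) = -1*177 = -177)
(s(-9) - 1*52)/a = ((-9)**2 - 1*52)/(-177) = (81 - 52)*(-1/177) = 29*(-1/177) = -29/177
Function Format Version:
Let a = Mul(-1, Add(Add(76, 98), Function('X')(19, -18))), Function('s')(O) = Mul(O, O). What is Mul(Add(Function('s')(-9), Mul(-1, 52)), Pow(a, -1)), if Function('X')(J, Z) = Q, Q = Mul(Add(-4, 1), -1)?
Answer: Rational(-29, 177) ≈ -0.16384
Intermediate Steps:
Q = 3 (Q = Mul(-3, -1) = 3)
Function('X')(J, Z) = 3
Function('s')(O) = Pow(O, 2)
a = -177 (a = Mul(-1, Add(Add(76, 98), 3)) = Mul(-1, Add(174, 3)) = Mul(-1, 177) = -177)
Mul(Add(Function('s')(-9), Mul(-1, 52)), Pow(a, -1)) = Mul(Add(Pow(-9, 2), Mul(-1, 52)), Pow(-177, -1)) = Mul(Add(81, -52), Rational(-1, 177)) = Mul(29, Rational(-1, 177)) = Rational(-29, 177)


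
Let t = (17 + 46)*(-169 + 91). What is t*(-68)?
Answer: 334152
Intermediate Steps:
t = -4914 (t = 63*(-78) = -4914)
t*(-68) = -4914*(-68) = 334152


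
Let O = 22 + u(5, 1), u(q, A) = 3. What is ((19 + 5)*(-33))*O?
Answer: -19800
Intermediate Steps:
O = 25 (O = 22 + 3 = 25)
((19 + 5)*(-33))*O = ((19 + 5)*(-33))*25 = (24*(-33))*25 = -792*25 = -19800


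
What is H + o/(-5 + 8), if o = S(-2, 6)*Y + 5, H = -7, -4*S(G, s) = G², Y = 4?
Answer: -20/3 ≈ -6.6667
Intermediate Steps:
S(G, s) = -G²/4
o = 1 (o = -¼*(-2)²*4 + 5 = -¼*4*4 + 5 = -1*4 + 5 = -4 + 5 = 1)
H + o/(-5 + 8) = -7 + 1/(-5 + 8) = -7 + 1/3 = -7 + 1*(⅓) = -7 + ⅓ = -20/3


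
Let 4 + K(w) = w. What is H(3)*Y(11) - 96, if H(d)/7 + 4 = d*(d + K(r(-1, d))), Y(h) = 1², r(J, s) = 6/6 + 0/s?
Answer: -124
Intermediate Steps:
r(J, s) = 1 (r(J, s) = 6*(⅙) + 0 = 1 + 0 = 1)
K(w) = -4 + w
Y(h) = 1
H(d) = -28 + 7*d*(-3 + d) (H(d) = -28 + 7*(d*(d + (-4 + 1))) = -28 + 7*(d*(d - 3)) = -28 + 7*(d*(-3 + d)) = -28 + 7*d*(-3 + d))
H(3)*Y(11) - 96 = (-28 - 21*3 + 7*3²)*1 - 96 = (-28 - 63 + 7*9)*1 - 96 = (-28 - 63 + 63)*1 - 96 = -28*1 - 96 = -28 - 96 = -124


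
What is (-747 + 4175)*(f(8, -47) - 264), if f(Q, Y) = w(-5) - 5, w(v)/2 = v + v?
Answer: -990692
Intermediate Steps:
w(v) = 4*v (w(v) = 2*(v + v) = 2*(2*v) = 4*v)
f(Q, Y) = -25 (f(Q, Y) = 4*(-5) - 5 = -20 - 5 = -25)
(-747 + 4175)*(f(8, -47) - 264) = (-747 + 4175)*(-25 - 264) = 3428*(-289) = -990692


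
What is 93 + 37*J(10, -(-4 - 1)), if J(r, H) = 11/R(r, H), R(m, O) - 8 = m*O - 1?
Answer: 5708/57 ≈ 100.14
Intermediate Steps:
R(m, O) = 7 + O*m (R(m, O) = 8 + (m*O - 1) = 8 + (O*m - 1) = 8 + (-1 + O*m) = 7 + O*m)
J(r, H) = 11/(7 + H*r)
93 + 37*J(10, -(-4 - 1)) = 93 + 37*(11/(7 - (-4 - 1)*10)) = 93 + 37*(11/(7 - 1*(-5)*10)) = 93 + 37*(11/(7 + 5*10)) = 93 + 37*(11/(7 + 50)) = 93 + 37*(11/57) = 93 + 407/57 = 5708/57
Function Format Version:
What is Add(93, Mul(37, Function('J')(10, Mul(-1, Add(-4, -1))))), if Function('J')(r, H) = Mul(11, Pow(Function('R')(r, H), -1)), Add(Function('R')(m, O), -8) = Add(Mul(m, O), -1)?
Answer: Rational(5708, 57) ≈ 100.14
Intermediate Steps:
Function('R')(m, O) = Add(7, Mul(O, m)) (Function('R')(m, O) = Add(8, Add(Mul(m, O), -1)) = Add(8, Add(Mul(O, m), -1)) = Add(8, Add(-1, Mul(O, m))) = Add(7, Mul(O, m)))
Function('J')(r, H) = Mul(11, Pow(Add(7, Mul(H, r)), -1))
Add(93, Mul(37, Function('J')(10, Mul(-1, Add(-4, -1))))) = Add(93, Mul(37, Mul(11, Pow(Add(7, Mul(Mul(-1, Add(-4, -1)), 10)), -1)))) = Add(93, Mul(37, Mul(11, Pow(Add(7, Mul(Mul(-1, -5), 10)), -1)))) = Add(93, Mul(37, Mul(11, Pow(Add(7, Mul(5, 10)), -1)))) = Add(93, Mul(37, Mul(11, Pow(Add(7, 50), -1)))) = Add(93, Mul(37, Mul(11, Pow(57, -1)))) = Add(93, Mul(37, Mul(11, Rational(1, 57)))) = Add(93, Mul(37, Rational(11, 57))) = Add(93, Rational(407, 57)) = Rational(5708, 57)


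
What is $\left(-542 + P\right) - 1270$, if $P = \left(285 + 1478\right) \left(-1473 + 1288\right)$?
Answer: $-327967$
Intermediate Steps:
$P = -326155$ ($P = 1763 \left(-185\right) = -326155$)
$\left(-542 + P\right) - 1270 = \left(-542 - 326155\right) - 1270 = -326697 - 1270 = -327967$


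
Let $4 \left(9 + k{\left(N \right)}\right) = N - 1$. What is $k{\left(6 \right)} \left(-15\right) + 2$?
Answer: $\frac{473}{4} \approx 118.25$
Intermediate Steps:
$k{\left(N \right)} = - \frac{37}{4} + \frac{N}{4}$ ($k{\left(N \right)} = -9 + \frac{N - 1}{4} = -9 + \frac{-1 + N}{4} = -9 + \left(- \frac{1}{4} + \frac{N}{4}\right) = - \frac{37}{4} + \frac{N}{4}$)
$k{\left(6 \right)} \left(-15\right) + 2 = \left(- \frac{37}{4} + \frac{1}{4} \cdot 6\right) \left(-15\right) + 2 = \left(- \frac{37}{4} + \frac{3}{2}\right) \left(-15\right) + 2 = \left(- \frac{31}{4}\right) \left(-15\right) + 2 = \frac{465}{4} + 2 = \frac{473}{4}$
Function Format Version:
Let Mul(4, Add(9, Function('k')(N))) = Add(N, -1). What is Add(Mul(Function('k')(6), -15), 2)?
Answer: Rational(473, 4) ≈ 118.25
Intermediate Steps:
Function('k')(N) = Add(Rational(-37, 4), Mul(Rational(1, 4), N)) (Function('k')(N) = Add(-9, Mul(Rational(1, 4), Add(N, -1))) = Add(-9, Mul(Rational(1, 4), Add(-1, N))) = Add(-9, Add(Rational(-1, 4), Mul(Rational(1, 4), N))) = Add(Rational(-37, 4), Mul(Rational(1, 4), N)))
Add(Mul(Function('k')(6), -15), 2) = Add(Mul(Add(Rational(-37, 4), Mul(Rational(1, 4), 6)), -15), 2) = Add(Mul(Add(Rational(-37, 4), Rational(3, 2)), -15), 2) = Add(Mul(Rational(-31, 4), -15), 2) = Add(Rational(465, 4), 2) = Rational(473, 4)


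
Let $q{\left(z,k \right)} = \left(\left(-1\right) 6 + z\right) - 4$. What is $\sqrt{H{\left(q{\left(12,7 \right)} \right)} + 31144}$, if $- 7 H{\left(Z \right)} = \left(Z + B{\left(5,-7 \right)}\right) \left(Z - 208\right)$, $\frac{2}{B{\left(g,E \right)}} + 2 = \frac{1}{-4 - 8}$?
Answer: $\frac{2 \sqrt{9547223}}{35} \approx 176.56$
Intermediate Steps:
$q{\left(z,k \right)} = -10 + z$ ($q{\left(z,k \right)} = \left(-6 + z\right) - 4 = -10 + z$)
$B{\left(g,E \right)} = - \frac{24}{25}$ ($B{\left(g,E \right)} = \frac{2}{-2 + \frac{1}{-4 - 8}} = \frac{2}{-2 + \frac{1}{-12}} = \frac{2}{-2 - \frac{1}{12}} = \frac{2}{- \frac{25}{12}} = 2 \left(- \frac{12}{25}\right) = - \frac{24}{25}$)
$H{\left(Z \right)} = - \frac{\left(-208 + Z\right) \left(- \frac{24}{25} + Z\right)}{7}$ ($H{\left(Z \right)} = - \frac{\left(Z - \frac{24}{25}\right) \left(Z - 208\right)}{7} = - \frac{\left(- \frac{24}{25} + Z\right) \left(-208 + Z\right)}{7} = - \frac{\left(-208 + Z\right) \left(- \frac{24}{25} + Z\right)}{7}$)
$\sqrt{H{\left(q{\left(12,7 \right)} \right)} + 31144} = \sqrt{\left(- \frac{4992}{175} - \frac{\left(-10 + 12\right)^{2}}{7} + \frac{5224 \left(-10 + 12\right)}{175}\right) + 31144} = \sqrt{\left(- \frac{4992}{175} - \frac{2^{2}}{7} + \frac{5224}{175} \cdot 2\right) + 31144} = \sqrt{\left(- \frac{4992}{175} - \frac{4}{7} + \frac{10448}{175}\right) + 31144} = \sqrt{\frac{5356}{175} + 31144} = \sqrt{\frac{5455556}{175}} = \frac{2 \sqrt{9547223}}{35}$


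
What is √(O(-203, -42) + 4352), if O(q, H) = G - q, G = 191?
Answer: √4746 ≈ 68.891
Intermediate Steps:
O(q, H) = 191 - q
√(O(-203, -42) + 4352) = √((191 - 1*(-203)) + 4352) = √((191 + 203) + 4352) = √(394 + 4352) = √4746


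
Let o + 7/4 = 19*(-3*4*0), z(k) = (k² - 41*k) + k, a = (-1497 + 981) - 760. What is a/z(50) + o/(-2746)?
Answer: -3503021/1373000 ≈ -2.5514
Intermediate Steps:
a = -1276 (a = -516 - 760 = -1276)
z(k) = k² - 40*k
o = -7/4 (o = -7/4 + 19*(-3*4*0) = -7/4 + 19*(-12*0) = -7/4 + 19*0 = -7/4 + 0 = -7/4 ≈ -1.7500)
a/z(50) + o/(-2746) = -1276*1/(50*(-40 + 50)) - 7/4/(-2746) = -1276/(50*10) - 7/4*(-1/2746) = -1276/500 + 7/10984 = -1276*1/500 + 7/10984 = -319/125 + 7/10984 = -3503021/1373000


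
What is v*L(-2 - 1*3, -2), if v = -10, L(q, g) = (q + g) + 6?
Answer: 10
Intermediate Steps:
L(q, g) = 6 + g + q (L(q, g) = (g + q) + 6 = 6 + g + q)
v*L(-2 - 1*3, -2) = -10*(6 - 2 + (-2 - 1*3)) = -10*(6 - 2 + (-2 - 3)) = -10*(6 - 2 - 5) = -10*(-1) = 10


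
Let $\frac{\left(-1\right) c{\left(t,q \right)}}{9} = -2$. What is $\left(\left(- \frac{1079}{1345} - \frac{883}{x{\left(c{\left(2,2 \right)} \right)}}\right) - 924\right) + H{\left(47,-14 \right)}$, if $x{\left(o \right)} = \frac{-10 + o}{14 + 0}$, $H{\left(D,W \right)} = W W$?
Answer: $- \frac{12234401}{5380} \approx -2274.1$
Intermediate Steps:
$c{\left(t,q \right)} = 18$ ($c{\left(t,q \right)} = \left(-9\right) \left(-2\right) = 18$)
$H{\left(D,W \right)} = W^{2}$
$x{\left(o \right)} = - \frac{5}{7} + \frac{o}{14}$ ($x{\left(o \right)} = \frac{-10 + o}{14} = \left(-10 + o\right) \frac{1}{14} = - \frac{5}{7} + \frac{o}{14}$)
$\left(\left(- \frac{1079}{1345} - \frac{883}{x{\left(c{\left(2,2 \right)} \right)}}\right) - 924\right) + H{\left(47,-14 \right)} = \left(\left(- \frac{1079}{1345} - \frac{883}{- \frac{5}{7} + \frac{1}{14} \cdot 18}\right) - 924\right) + \left(-14\right)^{2} = \left(\left(\left(-1079\right) \frac{1}{1345} - \frac{883}{- \frac{5}{7} + \frac{9}{7}}\right) - 924\right) + 196 = \left(\left(- \frac{1079}{1345} - \frac{883}{\frac{4}{7}}\right) - 924\right) + 196 = \left(\left(- \frac{1079}{1345} - \frac{6181}{4}\right) - 924\right) + 196 = \left(- \frac{8317761}{5380} - 924\right) + 196 = - \frac{13288881}{5380} + 196 = - \frac{12234401}{5380}$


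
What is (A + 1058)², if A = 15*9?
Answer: 1423249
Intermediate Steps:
A = 135
(A + 1058)² = (135 + 1058)² = 1193² = 1423249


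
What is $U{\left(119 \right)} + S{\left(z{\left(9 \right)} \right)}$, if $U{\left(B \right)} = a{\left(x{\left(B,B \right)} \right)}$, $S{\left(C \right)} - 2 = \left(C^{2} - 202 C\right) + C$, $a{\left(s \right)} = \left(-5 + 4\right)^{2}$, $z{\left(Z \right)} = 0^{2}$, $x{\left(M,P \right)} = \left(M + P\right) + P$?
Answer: $3$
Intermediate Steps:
$x{\left(M,P \right)} = M + 2 P$
$z{\left(Z \right)} = 0$
$a{\left(s \right)} = 1$ ($a{\left(s \right)} = \left(-1\right)^{2} = 1$)
$S{\left(C \right)} = 2 + C^{2} - 201 C$ ($S{\left(C \right)} = 2 + \left(\left(C^{2} - 202 C\right) + C\right) = 2 + \left(C^{2} - 201 C\right) = 2 + C^{2} - 201 C$)
$U{\left(B \right)} = 1$
$U{\left(119 \right)} + S{\left(z{\left(9 \right)} \right)} = 1 + \left(2 + 0^{2} - 0\right) = 1 + \left(2 + 0 + 0\right) = 1 + 2 = 3$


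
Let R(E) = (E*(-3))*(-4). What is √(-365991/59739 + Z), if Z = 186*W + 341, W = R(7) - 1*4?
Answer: 4*√377069800093/19913 ≈ 123.35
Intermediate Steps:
R(E) = 12*E (R(E) = -3*E*(-4) = 12*E)
W = 80 (W = 12*7 - 1*4 = 84 - 4 = 80)
Z = 15221 (Z = 186*80 + 341 = 14880 + 341 = 15221)
√(-365991/59739 + Z) = √(-365991/59739 + 15221) = √(-365991*1/59739 + 15221) = √(-121997/19913 + 15221) = √(302973776/19913) = 4*√377069800093/19913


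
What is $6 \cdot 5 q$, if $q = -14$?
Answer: $-420$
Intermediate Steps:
$6 \cdot 5 q = 6 \cdot 5 \left(-14\right) = 30 \left(-14\right) = -420$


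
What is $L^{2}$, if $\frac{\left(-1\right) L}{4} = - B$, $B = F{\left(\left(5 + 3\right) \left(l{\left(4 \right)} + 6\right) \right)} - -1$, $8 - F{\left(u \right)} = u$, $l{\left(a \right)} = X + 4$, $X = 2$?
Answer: $121104$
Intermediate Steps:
$l{\left(a \right)} = 6$ ($l{\left(a \right)} = 2 + 4 = 6$)
$F{\left(u \right)} = 8 - u$
$B = -87$ ($B = \left(8 - \left(5 + 3\right) \left(6 + 6\right)\right) - -1 = \left(8 - 8 \cdot 12\right) + 1 = \left(8 - 96\right) + 1 = -88 + 1 = -87$)
$L = -348$ ($L = - 4 \left(\left(-1\right) \left(-87\right)\right) = \left(-4\right) 87 = -348$)
$L^{2} = \left(-348\right)^{2} = 121104$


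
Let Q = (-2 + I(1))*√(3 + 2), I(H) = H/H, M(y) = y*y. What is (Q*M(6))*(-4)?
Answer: 144*√5 ≈ 321.99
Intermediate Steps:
M(y) = y²
I(H) = 1
Q = -√5 (Q = (-2 + 1)*√(3 + 2) = -√5 ≈ -2.2361)
(Q*M(6))*(-4) = (-√5*6²)*(-4) = (-√5*36)*(-4) = -36*√5*(-4) = 144*√5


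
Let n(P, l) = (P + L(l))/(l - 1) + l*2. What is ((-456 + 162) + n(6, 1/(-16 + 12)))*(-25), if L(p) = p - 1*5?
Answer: 14755/2 ≈ 7377.5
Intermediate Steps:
L(p) = -5 + p (L(p) = p - 5 = -5 + p)
n(P, l) = 2*l + (-5 + P + l)/(-1 + l) (n(P, l) = (P + (-5 + l))/(l - 1) + l*2 = (-5 + P + l)/(-1 + l) + 2*l = 2*l + (-5 + P + l)/(-1 + l))
((-456 + 162) + n(6, 1/(-16 + 12)))*(-25) = ((-456 + 162) + (-5 + 6 - 1/(-16 + 12) + 2*(1/(-16 + 12))**2)/(-1 + 1/(-16 + 12)))*(-25) = (-294 + (-5 + 6 - 1/(-4) + 2*(1/(-4))**2)/(-1 + 1/(-4)))*(-25) = (-294 + (-5 + 6 - 1*(-1/4) + 2*(-1/4)**2)/(-1 - 1/4))*(-25) = (-294 + (-5 + 6 + 1/4 + 2*(1/16))/(-5/4))*(-25) = (-294 - 4*(-5 + 6 + 1/4 + 1/8)/5)*(-25) = (-294 - 4/5*11/8)*(-25) = (-294 - 11/10)*(-25) = -2951/10*(-25) = 14755/2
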